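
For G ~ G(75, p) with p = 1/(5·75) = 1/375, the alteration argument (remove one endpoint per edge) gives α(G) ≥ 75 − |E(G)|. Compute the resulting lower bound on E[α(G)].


E[|E(G)|] = C(75, 2)·p = 2775 · (1/375) = 37/5.
E[α(G)] ≥ n − E[|E(G)|] = 75 − 37/5 = 338/5.
Numerically: ≈ 67.600000.
(This is only a lower bound; the true E[α(G)] may be larger.)

E[α(G)] ≥ 338/5 ≈ 67.600000.


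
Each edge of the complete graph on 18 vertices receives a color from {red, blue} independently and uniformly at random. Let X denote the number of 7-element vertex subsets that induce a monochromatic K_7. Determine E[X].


Let X = Σ_S X_S over the C(18, 7) = 31824 subsets S of size 7, where X_S = 1 if the K_7 on S is monochromatic.
For a fixed S, the K_7 on S has C(7, 2) = 21 edges. P[all 21 edges red] = (1/2)^21, and likewise for blue, so P[monochromatic] = 2·(1/2)^21 = 2^{1 − 21} = 1/1048576.
By linearity of expectation: E[X] = C(18, 7) · 2^{1 − 21} = 31824 · 1/1048576 = 1989/65536.
Numerically: E[X] ≈ 0.030.

E[X] = C(18,7)·2^(1−C(7,2)) = 1989/65536 ≈ 0.030.


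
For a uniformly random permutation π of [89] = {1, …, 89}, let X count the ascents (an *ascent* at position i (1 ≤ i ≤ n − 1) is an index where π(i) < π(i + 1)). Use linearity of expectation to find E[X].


Write X = Σ X_I over i = 1, …, 88, with X_I the indicator of one ascent.
There are 88 indicators.
For each fixed i, the pair (π(i), π(i+1)) is a uniformly random ordered pair of distinct values from {1, …, 89}; by symmetry P[π(i) < π(i+1)] = 1/2.
By linearity: E[X] = 88 · (1/2) = (89 − 1) · (1/2) = 44 ≈ 44.000000.

E[X] = 44 = 44.000000.


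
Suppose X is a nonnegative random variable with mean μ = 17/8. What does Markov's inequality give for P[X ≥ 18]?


μ = E[X] = 17/8, a = 18.
Markov: P[X ≥ 18] ≤ μ/a = (17/8)/18 = 17/144.
Numerically: ≈ 0.118056.
(Since a = 18 > μ = 2.125000, the bound 17/144 is < 1 and informative.)

P[X ≥ 18] ≤ 17/144 ≈ 0.118056.


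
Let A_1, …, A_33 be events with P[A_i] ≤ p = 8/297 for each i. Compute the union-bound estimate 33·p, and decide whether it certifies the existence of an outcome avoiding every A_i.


Union bound: P[∪_{i=1}^{33} A_i] ≤ Σ_i P[A_i] ≤ 33·p = 33·(8/297) = 8/9.
Numerically: 8/9 ≈ 0.888889.
Is 8/9 < 1? YES.
Since P[∪ A_i] ≤ 8/9 < 1, the complement has P[∩ A_i^c] ≥ 1 − 8/9 = 1/9 > 0, so some outcome avoids every A_i.

33·p = 8/9 ≈ 0.888889; existence CERTIFIED by the union bound.


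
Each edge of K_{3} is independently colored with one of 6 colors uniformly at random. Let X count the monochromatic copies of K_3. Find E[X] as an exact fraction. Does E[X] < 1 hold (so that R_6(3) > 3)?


E[X] = C(3, 3) · 6^{1 − 3} = 1 · 6^{−2} = 1/36.
As a reduced fraction: E[X] = 1/36 ≈ 0.0278.
Is E[X] < 1? YES.
Since E[X] < 1, there exists a 6-coloring of K_{3} with no monochromatic K_3; hence R_6(3) > 3.

E[X] = 1/36 ≈ 0.0278; E[X] < 1, so R_6(3) > 3.


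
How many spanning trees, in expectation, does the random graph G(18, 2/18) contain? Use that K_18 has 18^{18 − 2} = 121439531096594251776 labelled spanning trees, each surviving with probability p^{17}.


K_18 has 18^{18 − 2} = 121439531096594251776 labelled spanning trees.
For each such spanning tree H, let X_H = 1 if all 17 edges of H are present in G. Then P[X_H = 1] = p^{17} = (1/9)^{17} = 1/16677181699666569.
By linearity of expectation: E[X] = Σ_H E[X_H] = 121439531096594251776 · p^{17} = 121439531096594251776 · 1/16677181699666569 = 65536/9.
Numerically: E[X] ≈ 7282.

E[X] = 121439531096594251776 · (1/9)^{17} = 65536/9 ≈ 7282.


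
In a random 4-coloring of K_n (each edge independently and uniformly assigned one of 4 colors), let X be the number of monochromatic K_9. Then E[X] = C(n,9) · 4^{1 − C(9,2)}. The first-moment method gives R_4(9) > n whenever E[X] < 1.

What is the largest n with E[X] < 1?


We need C(n, 9) · 4^{1 − 36} < 1, i.e. C(n, 9) < 4^{36 − 1} = 1180591620717411303424.
Check values of n near the boundary:
  n = 913: C(913, 9) = 1167605542753639808390; 1167605542753639808390 < 1180591620717411303424? YES
  n = 914: C(914, 9) = 1179217089587653905932; 1179217089587653905932 < 1180591620717411303424? YES
  n = 915: C(915, 9) = 1190931166636537885130; 1190931166636537885130 < 1180591620717411303424? NO
The largest n with C(n, 9) < 1180591620717411303424 is n = 914 (where E[X] = 294804272396913476483/295147905179352825856 ≈ 0.999). Hence R_4(9) > 914, i.e. R_4(9) ≥ 915.

Largest n = 914; hence R_4(9) > 914.


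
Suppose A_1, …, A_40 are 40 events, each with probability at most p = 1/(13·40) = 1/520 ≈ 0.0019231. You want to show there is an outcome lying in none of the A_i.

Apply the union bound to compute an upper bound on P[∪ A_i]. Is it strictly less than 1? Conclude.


Union bound: P[∪_{i=1}^{40} A_i] ≤ Σ_i P[A_i] ≤ 40·p = 40·(1/520) = 1/13.
Numerically: 1/13 ≈ 0.0769231.
Is 1/13 < 1? YES.
Since P[∪ A_i] ≤ 1/13 < 1, the complement has P[∩ A_i^c] ≥ 1 − 1/13 = 12/13 > 0, so some outcome avoids every A_i.

40·p = 1/13 ≈ 0.0769231; existence CERTIFIED by the union bound.


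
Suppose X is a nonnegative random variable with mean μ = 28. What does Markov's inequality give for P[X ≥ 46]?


μ = E[X] = 28, a = 46.
Markov: P[X ≥ 46] ≤ μ/a = (28)/46 = 14/23.
Numerically: ≈ 0.6087.
(Since a = 46 > μ = 28.0000, the bound 14/23 is < 1 and informative.)

P[X ≥ 46] ≤ 14/23 ≈ 0.6087.


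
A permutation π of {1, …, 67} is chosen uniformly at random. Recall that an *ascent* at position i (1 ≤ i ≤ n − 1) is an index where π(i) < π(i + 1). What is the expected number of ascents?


Write X = Σ X_I over i = 1, …, 66, with X_I the indicator of one ascent.
There are 66 indicators.
For each fixed i, the pair (π(i), π(i+1)) is a uniformly random ordered pair of distinct values from {1, …, 67}; by symmetry P[π(i) < π(i+1)] = 1/2.
By linearity: E[X] = 66 · (1/2) = (67 − 1) · (1/2) = 33 ≈ 33.0000.

E[X] = 33 = 33.0000.


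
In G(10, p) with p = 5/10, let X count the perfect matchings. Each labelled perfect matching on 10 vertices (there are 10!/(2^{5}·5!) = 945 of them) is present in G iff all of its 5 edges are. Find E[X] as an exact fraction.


K_10 has 10!/(2^{5}·5!) = 945 labelled perfect matchings.
For each such perfect matching H, let X_H = 1 if all 5 edges of H are present in G. Then P[X_H = 1] = p^{5} = (1/2)^{5} = 1/32.
By linearity of expectation: E[X] = Σ_H E[X_H] = 945 · p^{5} = 945 · 1/32 = 945/32.
Numerically: E[X] ≈ 29.5312.

E[X] = 945 · (1/2)^{5} = 945/32 ≈ 29.5312.


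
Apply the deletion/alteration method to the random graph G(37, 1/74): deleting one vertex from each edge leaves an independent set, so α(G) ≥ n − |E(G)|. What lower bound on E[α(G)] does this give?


E[|E(G)|] = C(37, 2)·p = 666 · (1/74) = 9.
E[α(G)] ≥ n − E[|E(G)|] = 37 − 9 = 28.
Numerically: ≈ 28.000.
(This is only a lower bound; the true E[α(G)] may be larger.)

E[α(G)] ≥ 28 ≈ 28.000.


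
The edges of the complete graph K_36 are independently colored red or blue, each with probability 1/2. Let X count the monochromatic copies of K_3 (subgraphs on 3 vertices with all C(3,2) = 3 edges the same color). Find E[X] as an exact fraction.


Let X = Σ_S X_S over the C(36, 3) = 7140 subsets S of size 3, where X_S = 1 if the K_3 on S is monochromatic.
For a fixed S, the K_3 on S has C(3, 2) = 3 edges. P[all 3 edges red] = (1/2)^3, and likewise for blue, so P[monochromatic] = 2·(1/2)^3 = 2^{1 − 3} = 1/4.
By linearity: E[X] = C(36, 3) · 2^{1 − 3} = 7140 · 1/4 = 1785.
Numerically: E[X] ≈ 1785.000000.

E[X] = C(36,3)·2^(1−C(3,2)) = 1785 ≈ 1785.000000.


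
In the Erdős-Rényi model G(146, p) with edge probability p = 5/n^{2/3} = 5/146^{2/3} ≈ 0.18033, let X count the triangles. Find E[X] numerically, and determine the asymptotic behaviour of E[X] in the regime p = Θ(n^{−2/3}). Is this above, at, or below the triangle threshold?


Number of potential triangles: C(146, 3) = 508080.
Each occurs with probability p³ ≈ (0.18033)³ ≈ 5.86413961e-03.
By linearity: E[X] = C(146, 3)·p³ ≈ 508080 · 5.86413961e-03 ≈ 2979.452055.
Since α = 2/3 < 1, p = c/n^{2/3} ≫ 1/n is above the triangle threshold p ~ 1/n. Asymptotically E[X] ~ (c³/6)·n^{3(1−α)} = (5³/6)·n^{1} → ∞; triangles are abundant w.h.p.

E[X] ≈ 2979.452055; in regime p = Θ(1/n^{2/3}) E[X] diverges (above the triangle threshold p ~ 1/n).


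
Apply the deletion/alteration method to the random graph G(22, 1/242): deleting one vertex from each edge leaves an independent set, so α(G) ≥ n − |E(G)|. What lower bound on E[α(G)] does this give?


E[|E(G)|] = C(22, 2)·p = 231 · (1/242) = 21/22.
E[α(G)] ≥ n − E[|E(G)|] = 22 − 21/22 = 463/22.
Numerically: ≈ 21.045455.
(This is only a lower bound; the true E[α(G)] may be larger.)

E[α(G)] ≥ 463/22 ≈ 21.045455.


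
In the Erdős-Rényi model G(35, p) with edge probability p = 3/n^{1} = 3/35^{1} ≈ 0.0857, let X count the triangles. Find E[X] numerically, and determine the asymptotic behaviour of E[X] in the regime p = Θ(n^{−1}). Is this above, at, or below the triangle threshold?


Number of potential triangles: C(35, 3) = 6545.
Each occurs with probability p³ ≈ (0.0857)³ ≈ 6.29738e-04.
By linearity: E[X] = C(35, 3)·p³ ≈ 6545 · 6.29738e-04 ≈ 4.122.
Here α = 1, so p = 3/n is exactly at the triangle threshold p ~ 1/n. Asymptotically E[X] → c³/6 = 3³/6 = 9/2 ≈ 4.500, a bounded constant. In this regime the triangle count is asymptotically Poisson(c³/6).

E[X] ≈ 4.122; in regime p = Θ(1/n^{1}) E[X] stays bounded (at the triangle threshold p ~ 1/n).


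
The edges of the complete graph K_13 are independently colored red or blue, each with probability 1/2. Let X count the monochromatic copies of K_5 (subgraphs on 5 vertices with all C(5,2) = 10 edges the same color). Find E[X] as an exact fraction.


Let X = Σ_S X_S over the C(13, 5) = 1287 subsets S of size 5, where X_S = 1 if the K_5 on S is monochromatic.
For a fixed S, the K_5 on S has C(5, 2) = 10 edges. P[all 10 edges red] = (1/2)^10, and likewise for blue, so P[monochromatic] = 2·(1/2)^10 = 2^{1 − 10} = 1/512.
By linearity: E[X] = C(13, 5) · 2^{1 − 10} = 1287 · 1/512 = 1287/512.
Numerically: E[X] ≈ 2.514.

E[X] = C(13,5)·2^(1−C(5,2)) = 1287/512 ≈ 2.514.


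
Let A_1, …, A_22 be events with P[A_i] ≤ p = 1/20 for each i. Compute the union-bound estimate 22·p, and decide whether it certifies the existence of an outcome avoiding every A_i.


Union bound: P[∪_{i=1}^{22} A_i] ≤ Σ_i P[A_i] ≤ 22·p = 22·(1/20) = 11/10.
Numerically: 11/10 ≈ 1.100000.
Is 11/10 < 1? NO.
Since the bound 11/10 is ≥ 1, the union bound is uninformative here; it does NOT by itself certify existence.

22·p = 11/10 ≈ 1.100000; existence NOT certified by the union bound.


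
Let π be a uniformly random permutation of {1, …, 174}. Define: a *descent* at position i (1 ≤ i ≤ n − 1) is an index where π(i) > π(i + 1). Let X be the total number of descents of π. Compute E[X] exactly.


Write X = Σ X_I over i = 1, …, 173, with X_I the indicator of one descent.
There are 173 indicators.
For each fixed i, the pair (π(i), π(i+1)) is a uniformly random ordered pair of distinct values from {1, …, 174}; by symmetry P[π(i) > π(i+1)] = 1/2.
By linearity: E[X] = 173 · (1/2) = (174 − 1) · (1/2) = 173/2 ≈ 86.5000.

E[X] = 173/2 = 86.5000.


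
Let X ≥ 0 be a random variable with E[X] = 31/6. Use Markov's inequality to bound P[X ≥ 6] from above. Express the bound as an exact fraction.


μ = E[X] = 31/6, a = 6.
Markov: P[X ≥ 6] ≤ μ/a = (31/6)/6 = 31/36.
Numerically: ≈ 0.861.
(Since a = 6 > μ = 5.167, the bound 31/36 is < 1 and informative.)

P[X ≥ 6] ≤ 31/36 ≈ 0.861.


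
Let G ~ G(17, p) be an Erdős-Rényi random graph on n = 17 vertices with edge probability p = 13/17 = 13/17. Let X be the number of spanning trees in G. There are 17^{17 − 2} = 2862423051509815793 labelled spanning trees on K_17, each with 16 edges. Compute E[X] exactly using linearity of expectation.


K_17 has 17^{17 − 2} = 2862423051509815793 labelled spanning trees.
For each such spanning tree H, let X_H = 1 if all 16 edges of H are present in G. Then P[X_H = 1] = p^{16} = (13/17)^{16} = 665416609183179841/48661191875666868481.
Summing the indicators: E[X] = Σ_H E[X_H] = 2862423051509815793 · p^{16} = 2862423051509815793 · 665416609183179841/48661191875666868481 = 665416609183179841/17.
Numerically: E[X] ≈ 3.914e+16.

E[X] = 2862423051509815793 · (13/17)^{16} = 665416609183179841/17 ≈ 3.914e+16.


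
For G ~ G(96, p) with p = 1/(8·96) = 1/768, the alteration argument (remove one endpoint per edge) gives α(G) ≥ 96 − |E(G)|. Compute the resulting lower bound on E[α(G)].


E[|E(G)|] = C(96, 2)·p = 4560 · (1/768) = 95/16.
E[α(G)] ≥ n − E[|E(G)|] = 96 − 95/16 = 1441/16.
Numerically: ≈ 90.06250.
(This is only a lower bound; the true E[α(G)] may be larger.)

E[α(G)] ≥ 1441/16 ≈ 90.06250.


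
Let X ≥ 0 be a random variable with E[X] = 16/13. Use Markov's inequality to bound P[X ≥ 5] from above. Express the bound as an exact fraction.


μ = E[X] = 16/13, a = 5.
Markov: P[X ≥ 5] ≤ μ/a = (16/13)/5 = 16/65.
Numerically: ≈ 0.246.
(Since a = 5 > μ = 1.231, the bound 16/65 is < 1 and informative.)

P[X ≥ 5] ≤ 16/65 ≈ 0.246.


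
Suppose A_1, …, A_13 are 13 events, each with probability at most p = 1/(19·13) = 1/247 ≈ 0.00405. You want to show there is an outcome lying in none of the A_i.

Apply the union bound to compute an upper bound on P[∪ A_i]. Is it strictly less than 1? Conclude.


Union bound: P[∪_{i=1}^{13} A_i] ≤ Σ_i P[A_i] ≤ 13·p = 13·(1/247) = 1/19.
Numerically: 1/19 ≈ 0.05263.
Is 1/19 < 1? YES.
Since P[∪ A_i] ≤ 1/19 < 1, the complement has P[∩ A_i^c] ≥ 1 − 1/19 = 18/19 > 0, so some outcome avoids every A_i.

13·p = 1/19 ≈ 0.05263; existence CERTIFIED by the union bound.


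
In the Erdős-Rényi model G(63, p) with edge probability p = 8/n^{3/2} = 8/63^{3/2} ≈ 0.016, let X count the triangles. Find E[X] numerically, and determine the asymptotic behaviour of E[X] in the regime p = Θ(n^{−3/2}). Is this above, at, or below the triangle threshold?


Number of potential triangles: C(63, 3) = 39711.
Each occurs with probability p³ ≈ (0.016)³ ≈ 4.094845e-06.
By linearity: E[X] = C(63, 3)·p³ ≈ 39711 · 4.094845e-06 ≈ 0.1626.
Since α = 3/2 > 1, p = c/n^{3/2} = o(1/n) is below the triangle threshold p ~ 1/n. Asymptotically E[X] ~ (c³/6)·n^{3(1−α)} = (8³/6)·n^{-1.5} → 0, so by Markov's inequality G has no triangles w.h.p.

E[X] ≈ 0.1626; in regime p = Θ(1/n^{3/2}) E[X] tends to 0 (below the triangle threshold p ~ 1/n).


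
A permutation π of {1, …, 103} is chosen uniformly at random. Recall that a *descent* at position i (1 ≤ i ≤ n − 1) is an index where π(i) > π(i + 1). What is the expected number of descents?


Write X = Σ X_I over i = 1, …, 102, with X_I the indicator of one descent.
There are 102 indicators.
For each fixed i, the pair (π(i), π(i+1)) is a uniformly random ordered pair of distinct values from {1, …, 103}; by symmetry P[π(i) > π(i+1)] = 1/2.
By linearity: E[X] = 102 · (1/2) = (103 − 1) · (1/2) = 51 ≈ 51.000000.

E[X] = 51 = 51.000000.


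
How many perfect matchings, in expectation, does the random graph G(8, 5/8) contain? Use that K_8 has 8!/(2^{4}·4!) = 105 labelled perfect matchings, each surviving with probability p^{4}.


K_8 has 8!/(2^{4}·4!) = 105 labelled perfect matchings.
For each such perfect matching H, let X_H = 1 if all 4 edges of H are present in G. Then P[X_H = 1] = p^{4} = (5/8)^{4} = 625/4096.
By linearity: E[X] = Σ_H E[X_H] = 105 · p^{4} = 105 · 625/4096 = 65625/4096.
Numerically: E[X] ≈ 16.0217.

E[X] = 105 · (5/8)^{4} = 65625/4096 ≈ 16.0217.


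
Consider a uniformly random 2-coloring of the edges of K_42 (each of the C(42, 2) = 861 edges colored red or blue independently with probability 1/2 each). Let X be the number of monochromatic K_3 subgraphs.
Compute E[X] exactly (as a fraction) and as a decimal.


Let X = Σ_S X_S over the C(42, 3) = 11480 subsets S of size 3, where X_S = 1 if the K_3 on S is monochromatic.
For a fixed S, the K_3 on S has C(3, 2) = 3 edges. P[all 3 edges red] = (1/2)^3, and likewise for blue, so P[monochromatic] = 2·(1/2)^3 = 2^{1 − 3} = 1/4.
By linearity of expectation: E[X] = C(42, 3) · 2^{1 − 3} = 11480 · 1/4 = 2870.
Numerically: E[X] ≈ 2870.00000.

E[X] = C(42,3)·2^(1−C(3,2)) = 2870 ≈ 2870.00000.


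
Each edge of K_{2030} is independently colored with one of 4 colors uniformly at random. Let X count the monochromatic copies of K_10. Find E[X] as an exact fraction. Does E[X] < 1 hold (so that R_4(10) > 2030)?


E[X] = C(2030, 10) · 4^{1 − 45} = 320298626039392096327195965 · 4^{−44} = 320298626039392096327195965/309485009821345068724781056.
As a reduced fraction: E[X] = 320298626039392096327195965/309485009821345068724781056 ≈ 1.0349407.
Is E[X] < 1? NO.
Since E[X] ≥ 1, the first-moment bound is inconclusive at n = 2030; it does NOT by itself certify R_4(10) > 2030.

E[X] = 320298626039392096327195965/309485009821345068724781056 ≈ 1.0349407; E[X] ≥ 1; first-moment method inconclusive here.


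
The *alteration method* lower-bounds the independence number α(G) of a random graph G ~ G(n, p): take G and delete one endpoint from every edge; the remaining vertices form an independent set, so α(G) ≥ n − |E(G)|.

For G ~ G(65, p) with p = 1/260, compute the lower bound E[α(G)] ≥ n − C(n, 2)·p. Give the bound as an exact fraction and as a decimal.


E[|E(G)|] = C(65, 2)·p = 2080 · (1/260) = 8.
E[α(G)] ≥ n − E[|E(G)|] = 65 − 8 = 57.
Numerically: ≈ 57.00000.
(This is only a lower bound; the true E[α(G)] may be larger.)

E[α(G)] ≥ 57 ≈ 57.00000.


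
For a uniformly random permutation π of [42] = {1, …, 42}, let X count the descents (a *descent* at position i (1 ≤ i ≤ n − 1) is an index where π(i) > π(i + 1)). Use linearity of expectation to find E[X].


Write X = Σ X_I over i = 1, …, 41, with X_I the indicator of one descent.
There are 41 indicators.
For each fixed i, the pair (π(i), π(i+1)) is a uniformly random ordered pair of distinct values from {1, …, 42}; by symmetry P[π(i) > π(i+1)] = 1/2.
By linearity: E[X] = 41 · (1/2) = (42 − 1) · (1/2) = 41/2 ≈ 20.500.

E[X] = 41/2 = 20.500.


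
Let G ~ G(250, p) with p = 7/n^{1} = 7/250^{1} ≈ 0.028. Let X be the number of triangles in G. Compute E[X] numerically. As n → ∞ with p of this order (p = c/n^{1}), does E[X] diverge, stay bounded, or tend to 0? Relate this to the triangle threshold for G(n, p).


Number of potential triangles: C(250, 3) = 2573000.
Each occurs with probability p³ ≈ (0.028)³ ≈ 2.195200e-05.
By linearity: E[X] = C(250, 3)·p³ ≈ 2573000 · 2.195200e-05 ≈ 56.4825.
Here α = 1, so p = 7/n is exactly at the triangle threshold p ~ 1/n. Asymptotically E[X] → c³/6 = 7³/6 = 343/6 ≈ 57.1667, a bounded constant. In this regime the triangle count is asymptotically Poisson(c³/6).

E[X] ≈ 56.4825; in regime p = Θ(1/n^{1}) E[X] stays bounded (at the triangle threshold p ~ 1/n).


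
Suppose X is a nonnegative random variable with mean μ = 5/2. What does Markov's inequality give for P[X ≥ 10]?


μ = E[X] = 5/2, a = 10.
Markov: P[X ≥ 10] ≤ μ/a = (5/2)/10 = 1/4.
Numerically: ≈ 0.250000.
(Since a = 10 > μ = 2.500000, the bound 1/4 is < 1 and informative.)

P[X ≥ 10] ≤ 1/4 ≈ 0.250000.


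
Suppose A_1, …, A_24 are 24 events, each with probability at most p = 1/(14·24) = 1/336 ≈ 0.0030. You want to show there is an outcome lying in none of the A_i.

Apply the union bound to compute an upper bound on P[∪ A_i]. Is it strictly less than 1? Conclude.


Union bound: P[∪_{i=1}^{24} A_i] ≤ Σ_i P[A_i] ≤ 24·p = 24·(1/336) = 1/14.
Numerically: 1/14 ≈ 0.0714.
Is 1/14 < 1? YES.
Since P[∪ A_i] ≤ 1/14 < 1, the complement has P[∩ A_i^c] ≥ 1 − 1/14 = 13/14 > 0, so some outcome avoids every A_i.

24·p = 1/14 ≈ 0.0714; existence CERTIFIED by the union bound.


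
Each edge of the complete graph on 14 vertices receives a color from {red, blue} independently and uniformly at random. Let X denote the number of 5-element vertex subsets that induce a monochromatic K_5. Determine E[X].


Let X = Σ_S X_S over the C(14, 5) = 2002 subsets S of size 5, where X_S = 1 if the K_5 on S is monochromatic.
For a fixed S, the K_5 on S has C(5, 2) = 10 edges. P[all 10 edges red] = (1/2)^10, and likewise for blue, so P[monochromatic] = 2·(1/2)^10 = 2^{1 − 10} = 1/512.
By linearity: E[X] = C(14, 5) · 2^{1 − 10} = 2002 · 1/512 = 1001/256.
Numerically: E[X] ≈ 3.9102.

E[X] = C(14,5)·2^(1−C(5,2)) = 1001/256 ≈ 3.9102.


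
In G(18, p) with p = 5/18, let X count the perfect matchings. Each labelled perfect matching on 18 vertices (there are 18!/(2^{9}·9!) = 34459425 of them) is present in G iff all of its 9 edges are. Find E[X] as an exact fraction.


K_18 has 18!/(2^{9}·9!) = 34459425 labelled perfect matchings.
For each such perfect matching H, let X_H = 1 if all 9 edges of H are present in G. Then P[X_H = 1] = p^{9} = (5/18)^{9} = 1953125/198359290368.
By linearity of expectation: E[X] = Σ_H E[X_H] = 34459425 · p^{9} = 34459425 · 1953125/198359290368 = 830908203125/2448880128.
Numerically: E[X] ≈ 339.3.

E[X] = 34459425 · (5/18)^{9} = 830908203125/2448880128 ≈ 339.3.


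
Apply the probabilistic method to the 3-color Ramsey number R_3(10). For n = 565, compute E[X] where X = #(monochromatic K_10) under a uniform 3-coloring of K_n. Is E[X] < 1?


E[X] = C(565, 10) · 3^{1 − 45} = 843210704398024361828 · 3^{−44} = 843210704398024361828/984770902183611232881.
As a reduced fraction: E[X] = 843210704398024361828/984770902183611232881 ≈ 0.856251.
Is E[X] < 1? YES.
Since E[X] < 1, there exists a 3-coloring of K_{565} with no monochromatic K_10; hence R_3(10) > 565.

E[X] = 843210704398024361828/984770902183611232881 ≈ 0.856251; E[X] < 1, so R_3(10) > 565.


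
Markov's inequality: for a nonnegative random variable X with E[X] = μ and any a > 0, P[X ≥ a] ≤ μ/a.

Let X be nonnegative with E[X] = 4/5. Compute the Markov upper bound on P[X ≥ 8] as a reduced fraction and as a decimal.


μ = E[X] = 4/5, a = 8.
Markov: P[X ≥ 8] ≤ μ/a = (4/5)/8 = 1/10.
Numerically: ≈ 0.1000.
(Since a = 8 > μ = 0.8000, the bound 1/10 is < 1 and informative.)

P[X ≥ 8] ≤ 1/10 ≈ 0.1000.


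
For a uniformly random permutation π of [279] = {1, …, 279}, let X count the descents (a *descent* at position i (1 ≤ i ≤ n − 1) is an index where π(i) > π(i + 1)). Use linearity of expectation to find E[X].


Write X = Σ X_I over i = 1, …, 278, with X_I the indicator of one descent.
There are 278 indicators.
For each fixed i, the pair (π(i), π(i+1)) is a uniformly random ordered pair of distinct values from {1, …, 279}; by symmetry P[π(i) > π(i+1)] = 1/2.
By linearity: E[X] = 278 · (1/2) = (279 − 1) · (1/2) = 139 ≈ 139.000.

E[X] = 139 = 139.000.


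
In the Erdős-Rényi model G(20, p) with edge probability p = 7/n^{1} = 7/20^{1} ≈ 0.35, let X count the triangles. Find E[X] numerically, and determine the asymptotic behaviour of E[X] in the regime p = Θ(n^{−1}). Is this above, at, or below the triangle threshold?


Number of potential triangles: C(20, 3) = 1140.
Each occurs with probability p³ ≈ (0.35)³ ≈ 4.2875000e-02.
By linearity: E[X] = C(20, 3)·p³ ≈ 1140 · 4.2875000e-02 ≈ 48.87750.
Here α = 1, so p = 7/n is exactly at the triangle threshold p ~ 1/n. Asymptotically E[X] → c³/6 = 7³/6 = 343/6 ≈ 57.16667, a bounded constant. In this regime the triangle count is asymptotically Poisson(c³/6).

E[X] ≈ 48.87750; in regime p = Θ(1/n^{1}) E[X] stays bounded (at the triangle threshold p ~ 1/n).


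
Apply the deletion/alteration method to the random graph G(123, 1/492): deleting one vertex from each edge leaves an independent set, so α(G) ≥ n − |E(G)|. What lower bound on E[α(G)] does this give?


E[|E(G)|] = C(123, 2)·p = 7503 · (1/492) = 61/4.
E[α(G)] ≥ n − E[|E(G)|] = 123 − 61/4 = 431/4.
Numerically: ≈ 107.750000.
(This is only a lower bound; the true E[α(G)] may be larger.)

E[α(G)] ≥ 431/4 ≈ 107.750000.


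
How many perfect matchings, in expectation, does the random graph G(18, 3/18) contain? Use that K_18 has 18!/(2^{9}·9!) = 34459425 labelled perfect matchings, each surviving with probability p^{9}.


K_18 has 18!/(2^{9}·9!) = 34459425 labelled perfect matchings.
For each such perfect matching H, let X_H = 1 if all 9 edges of H are present in G. Then P[X_H = 1] = p^{9} = (1/6)^{9} = 1/10077696.
By linearity: E[X] = Σ_H E[X_H] = 34459425 · p^{9} = 34459425 · 1/10077696 = 425425/124416.
Numerically: E[X] ≈ 3.41938.

E[X] = 34459425 · (1/6)^{9} = 425425/124416 ≈ 3.41938.


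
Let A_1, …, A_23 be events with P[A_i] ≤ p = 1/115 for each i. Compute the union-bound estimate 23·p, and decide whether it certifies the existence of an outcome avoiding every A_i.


Union bound: P[∪_{i=1}^{23} A_i] ≤ Σ_i P[A_i] ≤ 23·p = 23·(1/115) = 1/5.
Numerically: 1/5 ≈ 0.20000.
Is 1/5 < 1? YES.
Since P[∪ A_i] ≤ 1/5 < 1, the complement has P[∩ A_i^c] ≥ 1 − 1/5 = 4/5 > 0, so some outcome avoids every A_i.

23·p = 1/5 ≈ 0.20000; existence CERTIFIED by the union bound.


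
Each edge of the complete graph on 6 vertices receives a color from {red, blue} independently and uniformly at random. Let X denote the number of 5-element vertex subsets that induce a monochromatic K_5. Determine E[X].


Let X = Σ_S X_S over the C(6, 5) = 6 subsets S of size 5, where X_S = 1 if the K_5 on S is monochromatic.
For a fixed S, the K_5 on S has C(5, 2) = 10 edges. P[all 10 edges red] = (1/2)^10, and likewise for blue, so P[monochromatic] = 2·(1/2)^10 = 2^{1 − 10} = 1/512.
By linearity of expectation: E[X] = C(6, 5) · 2^{1 − 10} = 6 · 1/512 = 3/256.
Numerically: E[X] ≈ 0.01172.

E[X] = C(6,5)·2^(1−C(5,2)) = 3/256 ≈ 0.01172.


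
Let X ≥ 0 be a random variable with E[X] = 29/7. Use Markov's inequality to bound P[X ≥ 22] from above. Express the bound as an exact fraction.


μ = E[X] = 29/7, a = 22.
Markov: P[X ≥ 22] ≤ μ/a = (29/7)/22 = 29/154.
Numerically: ≈ 0.188.
(Since a = 22 > μ = 4.143, the bound 29/154 is < 1 and informative.)

P[X ≥ 22] ≤ 29/154 ≈ 0.188.


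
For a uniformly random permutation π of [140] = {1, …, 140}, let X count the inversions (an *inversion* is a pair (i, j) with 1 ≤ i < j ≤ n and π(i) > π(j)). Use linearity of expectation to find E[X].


Write X = Σ X_I over the C(140, 2) = 9730 pairs i < j, with X_I the indicator of one inversion.
There are 9730 indicators.
For each fixed pair i < j, the values π(i) and π(j) are two distinct elements of {1, …, 140} in uniformly random order; by symmetry P[π(i) > π(j)] = 1/2.
By linearity: E[X] = 9730 · (1/2) = C(140, 2) · (1/2) = 9730/2 = 4865 ≈ 4865.00000.

E[X] = 4865 = 4865.00000.


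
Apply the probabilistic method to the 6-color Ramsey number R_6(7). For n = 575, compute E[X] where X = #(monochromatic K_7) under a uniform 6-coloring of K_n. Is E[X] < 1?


E[X] = C(575, 7) · 6^{1 − 21} = 3974871393896975 · 6^{−20} = 3974871393896975/3656158440062976.
As a reduced fraction: E[X] = 3974871393896975/3656158440062976 ≈ 1.0872.
Is E[X] < 1? NO.
Since E[X] ≥ 1, the first-moment bound is inconclusive at n = 575; it does NOT by itself certify R_6(7) > 575.

E[X] = 3974871393896975/3656158440062976 ≈ 1.0872; E[X] ≥ 1; first-moment method inconclusive here.


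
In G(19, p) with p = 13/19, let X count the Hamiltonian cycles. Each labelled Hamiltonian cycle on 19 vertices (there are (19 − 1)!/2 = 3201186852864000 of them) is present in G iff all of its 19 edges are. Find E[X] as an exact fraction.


K_19 has (19 − 1)!/2 = 3201186852864000 labelled Hamiltonian cycles.
For each such Hamiltonian cycle H, let X_H = 1 if all 19 edges of H are present in G. Then P[X_H = 1] = p^{19} = (13/19)^{19} = 1461920290375446110677/1978419655660313589123979.
By linearity: E[X] = Σ_H E[X_H] = 3201186852864000 · p^{19} = 3201186852864000 · 1461920290375446110677/1978419655660313589123979 = 4679880013484999364018134658428928000/1978419655660313589123979.
Numerically: E[X] ≈ 2.37e+12.

E[X] = 3201186852864000 · (13/19)^{19} = 4679880013484999364018134658428928000/1978419655660313589123979 ≈ 2.37e+12.


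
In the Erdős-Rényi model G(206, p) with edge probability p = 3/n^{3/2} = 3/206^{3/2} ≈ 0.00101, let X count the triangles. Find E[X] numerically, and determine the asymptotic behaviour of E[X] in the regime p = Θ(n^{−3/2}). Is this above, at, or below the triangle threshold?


Number of potential triangles: C(206, 3) = 1435820.
Each occurs with probability p³ ≈ (0.00101)³ ≈ 1.04463e-09.
By linearity: E[X] = C(206, 3)·p³ ≈ 1435820 · 1.04463e-09 ≈ 0.001.
Since α = 3/2 > 1, p = c/n^{3/2} = o(1/n) is below the triangle threshold p ~ 1/n. Asymptotically E[X] ~ (c³/6)·n^{3(1−α)} = (3³/6)·n^{-1.5} → 0, so by Markov's inequality G has no triangles w.h.p.

E[X] ≈ 0.001; in regime p = Θ(1/n^{3/2}) E[X] tends to 0 (below the triangle threshold p ~ 1/n).


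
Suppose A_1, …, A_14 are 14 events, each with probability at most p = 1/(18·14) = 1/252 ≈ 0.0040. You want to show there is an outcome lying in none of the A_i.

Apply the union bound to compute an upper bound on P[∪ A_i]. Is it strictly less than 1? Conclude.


Union bound: P[∪_{i=1}^{14} A_i] ≤ Σ_i P[A_i] ≤ 14·p = 14·(1/252) = 1/18.
Numerically: 1/18 ≈ 0.0556.
Is 1/18 < 1? YES.
Since P[∪ A_i] ≤ 1/18 < 1, the complement has P[∩ A_i^c] ≥ 1 − 1/18 = 17/18 > 0, so some outcome avoids every A_i.

14·p = 1/18 ≈ 0.0556; existence CERTIFIED by the union bound.


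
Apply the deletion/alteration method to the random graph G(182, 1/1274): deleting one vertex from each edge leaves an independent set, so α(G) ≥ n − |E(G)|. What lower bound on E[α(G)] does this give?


E[|E(G)|] = C(182, 2)·p = 16471 · (1/1274) = 181/14.
E[α(G)] ≥ n − E[|E(G)|] = 182 − 181/14 = 2367/14.
Numerically: ≈ 169.07143.
(This is only a lower bound; the true E[α(G)] may be larger.)

E[α(G)] ≥ 2367/14 ≈ 169.07143.


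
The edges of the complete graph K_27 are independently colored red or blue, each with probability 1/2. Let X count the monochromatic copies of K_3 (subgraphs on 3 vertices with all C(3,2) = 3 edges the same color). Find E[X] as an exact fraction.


Let X = Σ_S X_S over the C(27, 3) = 2925 subsets S of size 3, where X_S = 1 if the K_3 on S is monochromatic.
For a fixed S, the K_3 on S has C(3, 2) = 3 edges. P[all 3 edges red] = (1/2)^3, and likewise for blue, so P[monochromatic] = 2·(1/2)^3 = 2^{1 − 3} = 1/4.
By linearity of expectation: E[X] = C(27, 3) · 2^{1 − 3} = 2925 · 1/4 = 2925/4.
Numerically: E[X] ≈ 731.2500.

E[X] = C(27,3)·2^(1−C(3,2)) = 2925/4 ≈ 731.2500.


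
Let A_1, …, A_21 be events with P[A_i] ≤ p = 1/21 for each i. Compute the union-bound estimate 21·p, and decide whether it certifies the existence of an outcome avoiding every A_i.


Union bound: P[∪_{i=1}^{21} A_i] ≤ Σ_i P[A_i] ≤ 21·p = 21·(1/21) = 1.
Numerically: 1 ≈ 1.0000.
Is 1 < 1? NO.
Since the bound 1 is ≥ 1, the union bound is uninformative here; it does NOT by itself certify existence.

21·p = 1 ≈ 1.0000; existence NOT certified by the union bound.


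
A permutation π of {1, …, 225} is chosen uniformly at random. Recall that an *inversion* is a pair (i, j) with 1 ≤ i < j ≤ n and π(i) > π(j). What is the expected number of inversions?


Write X = Σ X_I over the C(225, 2) = 25200 pairs i < j, with X_I the indicator of one inversion.
There are 25200 indicators.
For each fixed pair i < j, the values π(i) and π(j) are two distinct elements of {1, …, 225} in uniformly random order; by symmetry P[π(i) > π(j)] = 1/2.
By linearity: E[X] = 25200 · (1/2) = C(225, 2) · (1/2) = 25200/2 = 12600 ≈ 12600.00000.

E[X] = 12600 = 12600.00000.


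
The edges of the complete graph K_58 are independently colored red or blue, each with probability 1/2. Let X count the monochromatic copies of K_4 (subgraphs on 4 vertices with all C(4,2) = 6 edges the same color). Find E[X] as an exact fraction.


Let X = Σ_S X_S over the C(58, 4) = 424270 subsets S of size 4, where X_S = 1 if the K_4 on S is monochromatic.
For a fixed S, the K_4 on S has C(4, 2) = 6 edges. P[all 6 edges red] = (1/2)^6, and likewise for blue, so P[monochromatic] = 2·(1/2)^6 = 2^{1 − 6} = 1/32.
By linearity of expectation: E[X] = C(58, 4) · 2^{1 − 6} = 424270 · 1/32 = 212135/16.
Numerically: E[X] ≈ 13258.43750.

E[X] = C(58,4)·2^(1−C(4,2)) = 212135/16 ≈ 13258.43750.


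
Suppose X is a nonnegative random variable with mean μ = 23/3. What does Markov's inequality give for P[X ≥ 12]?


μ = E[X] = 23/3, a = 12.
Markov: P[X ≥ 12] ≤ μ/a = (23/3)/12 = 23/36.
Numerically: ≈ 0.63889.
(Since a = 12 > μ = 7.66667, the bound 23/36 is < 1 and informative.)

P[X ≥ 12] ≤ 23/36 ≈ 0.63889.


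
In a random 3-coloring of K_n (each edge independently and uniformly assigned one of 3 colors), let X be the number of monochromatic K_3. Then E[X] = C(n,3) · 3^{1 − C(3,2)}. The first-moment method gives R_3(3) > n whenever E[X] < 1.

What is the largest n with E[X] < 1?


We need C(n, 3) · 3^{1 − 3} < 1, i.e. C(n, 3) < 3^{3 − 1} = 9.
Check values of n near the boundary:
  n = 3: C(3, 3) = 1; 1 < 9? YES
  n = 4: C(4, 3) = 4; 4 < 9? YES
  n = 5: C(5, 3) = 10; 10 < 9? NO
The largest n with C(n, 3) < 9 is n = 4 (where E[X] = 4/9 ≈ 0.44444). Hence R_3(3) > 4, i.e. R_3(3) ≥ 5.

Largest n = 4; hence R_3(3) > 4.


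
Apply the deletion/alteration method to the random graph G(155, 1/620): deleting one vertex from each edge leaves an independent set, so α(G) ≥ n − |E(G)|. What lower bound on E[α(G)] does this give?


E[|E(G)|] = C(155, 2)·p = 11935 · (1/620) = 77/4.
E[α(G)] ≥ n − E[|E(G)|] = 155 − 77/4 = 543/4.
Numerically: ≈ 135.75000.
(This is only a lower bound; the true E[α(G)] may be larger.)

E[α(G)] ≥ 543/4 ≈ 135.75000.


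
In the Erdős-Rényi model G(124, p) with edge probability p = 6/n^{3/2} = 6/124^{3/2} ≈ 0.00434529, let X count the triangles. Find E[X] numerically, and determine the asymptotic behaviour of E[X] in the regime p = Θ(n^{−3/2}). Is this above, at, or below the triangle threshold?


Number of potential triangles: C(124, 3) = 310124.
Each occurs with probability p³ ≈ (0.00434529)³ ≈ 8.20457648e-08.
By linearity: E[X] = C(124, 3)·p³ ≈ 310124 · 8.20457648e-08 ≈ 0.025444.
Since α = 3/2 > 1, p = c/n^{3/2} = o(1/n) is below the triangle threshold p ~ 1/n. Asymptotically E[X] ~ (c³/6)·n^{3(1−α)} = (6³/6)·n^{-1.5} → 0, so by Markov's inequality G has no triangles w.h.p.

E[X] ≈ 0.025444; in regime p = Θ(1/n^{3/2}) E[X] tends to 0 (below the triangle threshold p ~ 1/n).


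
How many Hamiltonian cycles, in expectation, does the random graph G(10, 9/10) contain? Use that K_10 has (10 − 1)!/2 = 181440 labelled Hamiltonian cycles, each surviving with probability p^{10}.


K_10 has (10 − 1)!/2 = 181440 labelled Hamiltonian cycles.
For each such Hamiltonian cycle H, let X_H = 1 if all 10 edges of H are present in G. Then P[X_H = 1] = p^{10} = (9/10)^{10} = 3486784401/10000000000.
By linearity of expectation: E[X] = Σ_H E[X_H] = 181440 · p^{10} = 181440 · 3486784401/10000000000 = 1977006755367/31250000.
Numerically: E[X] ≈ 6.33e+04.

E[X] = 181440 · (9/10)^{10} = 1977006755367/31250000 ≈ 6.33e+04.


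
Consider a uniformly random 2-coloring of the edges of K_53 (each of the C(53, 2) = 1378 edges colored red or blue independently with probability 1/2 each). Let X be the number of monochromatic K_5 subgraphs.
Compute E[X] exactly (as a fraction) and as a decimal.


Let X = Σ_S X_S over the C(53, 5) = 2869685 subsets S of size 5, where X_S = 1 if the K_5 on S is monochromatic.
For a fixed S, the K_5 on S has C(5, 2) = 10 edges. P[all 10 edges red] = (1/2)^10, and likewise for blue, so P[monochromatic] = 2·(1/2)^10 = 2^{1 − 10} = 1/512.
Summing: E[X] = C(53, 5) · 2^{1 − 10} = 2869685 · 1/512 = 2869685/512.
Numerically: E[X] ≈ 5604.854.

E[X] = C(53,5)·2^(1−C(5,2)) = 2869685/512 ≈ 5604.854.


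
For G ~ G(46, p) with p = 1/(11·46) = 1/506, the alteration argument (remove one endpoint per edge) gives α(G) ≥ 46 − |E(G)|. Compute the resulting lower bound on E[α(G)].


E[|E(G)|] = C(46, 2)·p = 1035 · (1/506) = 45/22.
E[α(G)] ≥ n − E[|E(G)|] = 46 − 45/22 = 967/22.
Numerically: ≈ 43.954545.
(This is only a lower bound; the true E[α(G)] may be larger.)

E[α(G)] ≥ 967/22 ≈ 43.954545.


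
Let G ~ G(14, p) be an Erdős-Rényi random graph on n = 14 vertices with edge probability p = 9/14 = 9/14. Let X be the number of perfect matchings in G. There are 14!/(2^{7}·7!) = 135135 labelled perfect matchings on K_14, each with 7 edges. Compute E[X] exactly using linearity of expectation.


K_14 has 14!/(2^{7}·7!) = 135135 labelled perfect matchings.
For each such perfect matching H, let X_H = 1 if all 7 edges of H are present in G. Then P[X_H = 1] = p^{7} = (9/14)^{7} = 4782969/105413504.
By linearity of expectation: E[X] = Σ_H E[X_H] = 135135 · p^{7} = 135135 · 4782969/105413504 = 92335216545/15059072.
Numerically: E[X] ≈ 6131.53.

E[X] = 135135 · (9/14)^{7} = 92335216545/15059072 ≈ 6131.53.


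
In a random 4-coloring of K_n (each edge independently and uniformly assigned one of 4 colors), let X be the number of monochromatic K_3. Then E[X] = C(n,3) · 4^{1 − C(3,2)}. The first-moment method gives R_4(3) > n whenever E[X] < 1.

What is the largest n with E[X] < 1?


We need C(n, 3) · 4^{1 − 3} < 1, i.e. C(n, 3) < 4^{3 − 1} = 16.
Check values of n near the boundary:
  n = 3: C(3, 3) = 1; 1 < 16? YES
  n = 4: C(4, 3) = 4; 4 < 16? YES
  n = 5: C(5, 3) = 10; 10 < 16? YES
  n = 6: C(6, 3) = 20; 20 < 16? NO
  n = 7: C(7, 3) = 35; 35 < 16? NO
The largest n with C(n, 3) < 16 is n = 5 (where E[X] = 5/8 ≈ 0.6250000). Hence R_4(3) > 5, i.e. R_4(3) ≥ 6.

Largest n = 5; hence R_4(3) > 5.


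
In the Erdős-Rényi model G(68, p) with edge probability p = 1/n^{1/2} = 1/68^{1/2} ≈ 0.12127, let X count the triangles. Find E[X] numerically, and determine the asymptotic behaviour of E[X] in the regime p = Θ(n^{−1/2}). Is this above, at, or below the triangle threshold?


Number of potential triangles: C(68, 3) = 50116.
Each occurs with probability p³ ≈ (0.12127)³ ≈ 1.7833502e-03.
By linearity: E[X] = C(68, 3)·p³ ≈ 50116 · 1.7833502e-03 ≈ 89.37438.
Since α = 1/2 < 1, p = c/n^{1/2} ≫ 1/n is above the triangle threshold p ~ 1/n. Asymptotically E[X] ~ (c³/6)·n^{3(1−α)} = (1³/6)·n^{1.5} → ∞; triangles are abundant w.h.p.

E[X] ≈ 89.37438; in regime p = Θ(1/n^{1/2}) E[X] diverges (above the triangle threshold p ~ 1/n).


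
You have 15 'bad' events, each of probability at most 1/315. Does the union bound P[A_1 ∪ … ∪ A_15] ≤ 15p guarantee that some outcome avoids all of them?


Union bound: P[∪_{i=1}^{15} A_i] ≤ Σ_i P[A_i] ≤ 15·p = 15·(1/315) = 1/21.
Numerically: 1/21 ≈ 0.0476.
Is 1/21 < 1? YES.
Since P[∪ A_i] ≤ 1/21 < 1, the complement has P[∩ A_i^c] ≥ 1 − 1/21 = 20/21 > 0, so some outcome avoids every A_i.

15·p = 1/21 ≈ 0.0476; existence CERTIFIED by the union bound.


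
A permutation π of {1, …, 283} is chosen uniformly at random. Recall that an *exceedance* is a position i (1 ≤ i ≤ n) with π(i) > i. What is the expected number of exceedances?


Write X = Σ_{i=1}^{283} X_i, where X_i = 1_{π(i) > i}.
For each fixed i, π(i) is uniform over {1, …, 283} (marginal of a uniform permutation), so P[π(i) > i] = (n − i)/n. Summing: Σ_{i=1}^{283} (n − i)/n = (0 + 1 + … + 282)/283 = 283(283 − 1)/(2·283) = (283 − 1)/2.
Hence E[X] = Σ_{i=1}^{283} (283 − i)/283 = 141 ≈ 141.00000.

E[X] = 141 = 141.00000.
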